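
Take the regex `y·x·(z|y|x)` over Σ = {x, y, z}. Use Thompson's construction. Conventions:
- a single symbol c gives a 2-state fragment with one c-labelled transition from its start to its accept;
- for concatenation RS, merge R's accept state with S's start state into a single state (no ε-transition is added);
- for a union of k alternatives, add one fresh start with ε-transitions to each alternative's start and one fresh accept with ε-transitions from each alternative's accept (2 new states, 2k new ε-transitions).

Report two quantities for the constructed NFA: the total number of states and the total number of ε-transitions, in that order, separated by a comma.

10, 6

Recursing over subexpressions:
Each of the 5 symbol leaves contributes 2 states and 0 ε-transitions.
  z|y|x = 8 states, 6 ε-transitions
  y·x·(z|y|x) = 10 states, 6 ε-transitions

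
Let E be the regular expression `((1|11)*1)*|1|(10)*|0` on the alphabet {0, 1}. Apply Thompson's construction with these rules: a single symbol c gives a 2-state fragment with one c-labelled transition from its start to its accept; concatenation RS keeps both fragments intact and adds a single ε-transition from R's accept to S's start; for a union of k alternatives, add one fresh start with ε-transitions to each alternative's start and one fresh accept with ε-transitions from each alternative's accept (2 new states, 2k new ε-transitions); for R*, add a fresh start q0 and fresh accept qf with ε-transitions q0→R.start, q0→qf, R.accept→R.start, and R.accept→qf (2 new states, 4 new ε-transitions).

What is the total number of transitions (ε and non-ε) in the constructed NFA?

35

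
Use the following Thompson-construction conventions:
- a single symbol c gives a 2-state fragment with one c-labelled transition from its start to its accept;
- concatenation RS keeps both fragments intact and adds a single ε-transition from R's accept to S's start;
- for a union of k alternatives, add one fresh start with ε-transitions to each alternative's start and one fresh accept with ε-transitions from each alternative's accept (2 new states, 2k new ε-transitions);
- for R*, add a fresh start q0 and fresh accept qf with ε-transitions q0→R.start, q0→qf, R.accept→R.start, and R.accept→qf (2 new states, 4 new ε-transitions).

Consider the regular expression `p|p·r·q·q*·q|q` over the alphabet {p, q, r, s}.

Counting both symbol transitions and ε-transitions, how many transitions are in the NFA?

21

Recursing over subexpressions:
Each of the 7 symbol leaves contributes 1 transition (1 symbol, 0 ε).
  q* : 5 transitions (1 symbol, 4 ε)
  p·r·q·q*·q : 13 transitions (5 symbol, 8 ε)
  p|p·r·q·q*·q|q : 21 transitions (7 symbol, 14 ε)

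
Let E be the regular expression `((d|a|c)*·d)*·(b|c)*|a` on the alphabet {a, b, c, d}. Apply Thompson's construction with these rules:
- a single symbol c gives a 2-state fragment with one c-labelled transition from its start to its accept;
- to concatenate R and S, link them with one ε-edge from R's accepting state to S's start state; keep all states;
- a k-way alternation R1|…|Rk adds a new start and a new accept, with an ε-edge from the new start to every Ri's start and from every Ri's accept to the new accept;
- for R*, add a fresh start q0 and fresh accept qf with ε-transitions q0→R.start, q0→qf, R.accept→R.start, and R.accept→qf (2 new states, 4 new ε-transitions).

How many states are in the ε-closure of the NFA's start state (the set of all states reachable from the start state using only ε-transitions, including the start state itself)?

17

Work bottom-up. For each fragment F, track |ε-closure(F.start)| and whether F's accept lies in that closure (i.e. whether F accepts ε). A single-symbol fragment has closure size 1 and does not accept ε.
  d|a|c — C = 1 + 1 + 1 + 1 = 4 (the new accept is not ε-reachable since no branch accepts ε)
  (d|a|c)* — the star's fresh start ε-reaches both the body's start and the fresh accept: C = 2 + 4 = 6
  (d|a|c)*·d — C = 6 + 1 = 7 (closure spills across the concat boundary because the left factor accepts ε)
  ((d|a|c)*·d)* — C = 1 (new start) + 7 (body) + 1 (new accept) = 9
  b|c — C = 1 + 1 + 1 = 3 (the new accept is not ε-reachable since no branch accepts ε)
  (b|c)* — new start has ε-edges to the inner start and to the new accept, so C = 2 + 3 = 5
  ((d|a|c)*·d)*·(b|c)* — C = 9 + 5 = 14 (closure spills across the concat boundary because the left factor accepts ε)
  ((d|a|c)*·d)*·(b|c)*|a — C = 1 (new start) + (14 + 1) + 1 (new accept, since some branch ε-reaches its own accept) = 17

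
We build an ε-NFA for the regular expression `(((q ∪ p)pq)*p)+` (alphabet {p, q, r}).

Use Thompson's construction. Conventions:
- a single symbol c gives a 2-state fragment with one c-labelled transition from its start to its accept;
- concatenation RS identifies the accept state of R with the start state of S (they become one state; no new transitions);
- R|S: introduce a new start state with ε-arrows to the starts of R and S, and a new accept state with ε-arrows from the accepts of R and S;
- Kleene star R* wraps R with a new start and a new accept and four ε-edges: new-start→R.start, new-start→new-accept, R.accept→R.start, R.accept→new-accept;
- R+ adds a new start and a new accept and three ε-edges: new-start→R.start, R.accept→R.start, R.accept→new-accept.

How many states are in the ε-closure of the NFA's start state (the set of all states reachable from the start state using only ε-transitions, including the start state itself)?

6

Let C(F) = |ε-closure(F.start)| within fragment F, and note whether F accepts ε. Symbol fragments have C = 1 and do not accept ε. Then:
  q ∪ p : new start ε-reaches every alternative's start; none of them accept ε, so the new accept is not reached: |ε-closure| = 1 + 1 + 1 = 3
  (q ∪ p)pq : same as the first factor's closure: |ε-closure| = 3
  ((q ∪ p)pq)* : the star's fresh start ε-reaches both the body's start and the fresh accept: |ε-closure| = 2 + 3 = 5
  ((q ∪ p)pq)*p : the left operand accepts ε, so the closure extends into the next operand (the shared merged state is already counted); |ε-closure| = 5 + (1−1) = 5
  (((q ∪ p)pq)*p)+ : new start ε-reaches only the body's start; the new accept needs a symbol first: |ε-closure| = 1 + 5 = 6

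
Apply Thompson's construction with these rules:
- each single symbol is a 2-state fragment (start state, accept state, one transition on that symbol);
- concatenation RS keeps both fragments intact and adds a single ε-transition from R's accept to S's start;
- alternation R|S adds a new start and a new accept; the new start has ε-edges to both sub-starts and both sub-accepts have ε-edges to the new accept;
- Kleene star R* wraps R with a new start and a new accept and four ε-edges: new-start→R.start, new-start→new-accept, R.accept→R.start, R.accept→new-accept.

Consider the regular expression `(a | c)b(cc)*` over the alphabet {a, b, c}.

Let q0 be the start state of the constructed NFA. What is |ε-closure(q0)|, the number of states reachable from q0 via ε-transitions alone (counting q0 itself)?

3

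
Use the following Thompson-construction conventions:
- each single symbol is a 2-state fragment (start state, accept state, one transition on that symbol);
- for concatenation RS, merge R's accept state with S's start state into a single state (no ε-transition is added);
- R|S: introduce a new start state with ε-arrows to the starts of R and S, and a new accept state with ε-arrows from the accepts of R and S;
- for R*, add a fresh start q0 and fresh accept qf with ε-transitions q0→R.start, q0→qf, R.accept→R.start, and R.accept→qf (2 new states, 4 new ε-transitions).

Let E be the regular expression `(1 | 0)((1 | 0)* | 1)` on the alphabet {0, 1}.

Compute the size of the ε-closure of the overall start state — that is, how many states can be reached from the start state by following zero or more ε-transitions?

3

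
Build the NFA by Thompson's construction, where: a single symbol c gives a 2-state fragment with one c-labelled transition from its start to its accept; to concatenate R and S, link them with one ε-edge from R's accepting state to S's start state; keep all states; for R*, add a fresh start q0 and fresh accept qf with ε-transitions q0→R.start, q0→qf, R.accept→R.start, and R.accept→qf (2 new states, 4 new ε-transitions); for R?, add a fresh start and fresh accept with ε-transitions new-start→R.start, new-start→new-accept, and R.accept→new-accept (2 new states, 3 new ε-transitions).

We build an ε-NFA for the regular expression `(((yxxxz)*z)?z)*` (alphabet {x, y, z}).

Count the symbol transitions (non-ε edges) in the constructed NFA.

Per subexpression:
Each of the 7 symbol leaves contributes exactly 1 symbol transition.
  yxxxz : 5 symbol transitions
  (yxxxz)* : 5 symbol transitions
  (yxxxz)*z : 6 symbol transitions
  ((yxxxz)*z)? : 6 symbol transitions
  ((yxxxz)*z)?z : 7 symbol transitions
  (((yxxxz)*z)?z)* : 7 symbol transitions

7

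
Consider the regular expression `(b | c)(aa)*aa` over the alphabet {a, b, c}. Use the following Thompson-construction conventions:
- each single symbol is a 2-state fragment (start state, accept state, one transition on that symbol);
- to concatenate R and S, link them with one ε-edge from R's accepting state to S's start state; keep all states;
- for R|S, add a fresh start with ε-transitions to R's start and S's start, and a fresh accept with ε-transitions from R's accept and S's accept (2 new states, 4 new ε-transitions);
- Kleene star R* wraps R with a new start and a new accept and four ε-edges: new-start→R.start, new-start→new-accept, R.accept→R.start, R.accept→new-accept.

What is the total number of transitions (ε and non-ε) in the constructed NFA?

18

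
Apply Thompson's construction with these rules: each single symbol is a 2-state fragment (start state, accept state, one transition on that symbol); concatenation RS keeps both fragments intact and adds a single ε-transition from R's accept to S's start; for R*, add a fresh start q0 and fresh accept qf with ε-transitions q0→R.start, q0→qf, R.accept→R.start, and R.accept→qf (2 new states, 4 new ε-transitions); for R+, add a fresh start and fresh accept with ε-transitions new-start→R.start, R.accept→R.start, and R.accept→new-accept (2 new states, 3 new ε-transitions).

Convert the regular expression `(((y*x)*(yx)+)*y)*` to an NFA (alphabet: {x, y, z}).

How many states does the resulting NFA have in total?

Per subexpression:
Each of the 5 symbol leaves contributes a 2-state fragment.
  y* = 4 states
  y*x = 6 states
  (y*x)* = 8 states
  yx = 4 states
  (yx)+ = 6 states
  (y*x)*(yx)+ = 14 states
  ((y*x)*(yx)+)* = 16 states
  ((y*x)*(yx)+)*y = 18 states
  (((y*x)*(yx)+)*y)* = 20 states

20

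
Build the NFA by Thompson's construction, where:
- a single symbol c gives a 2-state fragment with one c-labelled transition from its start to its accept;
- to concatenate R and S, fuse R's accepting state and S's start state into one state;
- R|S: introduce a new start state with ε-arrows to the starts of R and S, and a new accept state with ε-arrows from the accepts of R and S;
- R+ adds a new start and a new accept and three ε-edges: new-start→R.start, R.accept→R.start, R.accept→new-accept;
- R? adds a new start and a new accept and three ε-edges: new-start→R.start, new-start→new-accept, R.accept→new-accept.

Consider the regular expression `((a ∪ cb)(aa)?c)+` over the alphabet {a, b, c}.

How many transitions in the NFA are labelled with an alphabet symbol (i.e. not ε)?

6

Building bottom-up:
Each of the 6 symbol leaves contributes exactly 1 symbol transition.
  cb → 2 symbol transitions
  a ∪ cb → 3 symbol transitions
  aa → 2 symbol transitions
  (aa)? → 2 symbol transitions
  (a ∪ cb)(aa)?c → 6 symbol transitions
  ((a ∪ cb)(aa)?c)+ → 6 symbol transitions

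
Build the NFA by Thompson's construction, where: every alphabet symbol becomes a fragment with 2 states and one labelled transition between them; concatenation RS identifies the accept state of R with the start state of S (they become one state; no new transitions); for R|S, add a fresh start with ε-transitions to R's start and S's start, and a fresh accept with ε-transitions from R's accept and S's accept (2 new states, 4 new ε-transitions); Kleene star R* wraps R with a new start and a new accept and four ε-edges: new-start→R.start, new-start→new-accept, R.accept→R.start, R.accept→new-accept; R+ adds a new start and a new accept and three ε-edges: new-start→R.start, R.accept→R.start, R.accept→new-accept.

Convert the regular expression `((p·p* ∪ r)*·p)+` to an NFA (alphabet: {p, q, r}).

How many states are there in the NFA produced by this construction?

14

Bottom-up over the parse tree:
Each of the 4 symbol leaves contributes a 2-state fragment.
  p* — 4 states
  p·p* — 5 states
  p·p* ∪ r — 9 states
  (p·p* ∪ r)* — 11 states
  (p·p* ∪ r)*·p — 12 states
  ((p·p* ∪ r)*·p)+ — 14 states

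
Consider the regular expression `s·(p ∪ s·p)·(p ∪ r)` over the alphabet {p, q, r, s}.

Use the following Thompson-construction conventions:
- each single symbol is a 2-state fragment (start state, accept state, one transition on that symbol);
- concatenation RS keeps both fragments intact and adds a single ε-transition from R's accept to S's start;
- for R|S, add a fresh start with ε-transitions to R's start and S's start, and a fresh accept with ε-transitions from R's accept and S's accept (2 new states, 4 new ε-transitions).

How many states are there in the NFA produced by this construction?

Bottom-up over the parse tree:
Each of the 6 symbol leaves contributes a 2-state fragment.
  s·p : 4 states
  p ∪ s·p : 8 states
  p ∪ r : 6 states
  s·(p ∪ s·p)·(p ∪ r) : 16 states

16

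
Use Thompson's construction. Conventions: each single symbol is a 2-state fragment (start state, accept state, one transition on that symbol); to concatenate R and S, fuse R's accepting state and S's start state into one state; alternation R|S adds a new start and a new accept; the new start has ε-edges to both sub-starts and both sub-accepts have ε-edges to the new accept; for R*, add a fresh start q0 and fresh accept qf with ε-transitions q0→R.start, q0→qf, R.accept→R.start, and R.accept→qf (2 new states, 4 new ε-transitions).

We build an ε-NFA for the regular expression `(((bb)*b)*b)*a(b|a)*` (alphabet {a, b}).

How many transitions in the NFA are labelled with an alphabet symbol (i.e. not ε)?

7

Recursing over subexpressions:
Each of the 7 symbol leaves contributes exactly 1 symbol transition.
  bb — 2 symbol transitions
  (bb)* — 2 symbol transitions
  (bb)*b — 3 symbol transitions
  ((bb)*b)* — 3 symbol transitions
  ((bb)*b)*b — 4 symbol transitions
  (((bb)*b)*b)* — 4 symbol transitions
  b|a — 2 symbol transitions
  (b|a)* — 2 symbol transitions
  (((bb)*b)*b)*a(b|a)* — 7 symbol transitions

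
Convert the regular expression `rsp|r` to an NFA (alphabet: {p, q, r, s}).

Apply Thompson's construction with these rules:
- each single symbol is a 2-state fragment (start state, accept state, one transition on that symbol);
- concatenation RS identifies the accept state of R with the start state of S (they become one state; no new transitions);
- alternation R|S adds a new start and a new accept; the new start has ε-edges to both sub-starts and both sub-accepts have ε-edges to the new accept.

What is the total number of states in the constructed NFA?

8

Recursing over subexpressions:
Each of the 4 symbol leaves contributes a 2-state fragment.
  rsp : 4 states
  rsp|r : 8 states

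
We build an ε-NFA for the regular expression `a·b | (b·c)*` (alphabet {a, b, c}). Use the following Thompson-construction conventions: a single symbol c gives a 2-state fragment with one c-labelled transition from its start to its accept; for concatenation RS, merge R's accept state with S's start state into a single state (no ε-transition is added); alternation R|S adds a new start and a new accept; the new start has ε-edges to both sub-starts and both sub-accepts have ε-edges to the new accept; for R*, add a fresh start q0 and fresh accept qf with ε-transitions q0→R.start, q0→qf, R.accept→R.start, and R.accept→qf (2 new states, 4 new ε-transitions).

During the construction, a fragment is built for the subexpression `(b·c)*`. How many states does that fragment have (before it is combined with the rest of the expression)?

Fragment for `(b·c)*`:
Each of the 2 symbol leaves contributes a 2-state fragment.
  b·c — 3 states
  (b·c)* — 5 states

5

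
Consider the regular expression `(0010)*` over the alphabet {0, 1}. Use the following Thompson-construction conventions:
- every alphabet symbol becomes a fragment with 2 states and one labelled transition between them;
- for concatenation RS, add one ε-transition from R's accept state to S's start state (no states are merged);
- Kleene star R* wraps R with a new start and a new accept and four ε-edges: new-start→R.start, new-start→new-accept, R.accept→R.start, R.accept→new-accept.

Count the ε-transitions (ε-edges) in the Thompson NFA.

Recursing over subexpressions:
Each of the 4 symbol leaves contributes 0 ε-transitions.
  0010 → 3 ε-transitions
  (0010)* → 7 ε-transitions

7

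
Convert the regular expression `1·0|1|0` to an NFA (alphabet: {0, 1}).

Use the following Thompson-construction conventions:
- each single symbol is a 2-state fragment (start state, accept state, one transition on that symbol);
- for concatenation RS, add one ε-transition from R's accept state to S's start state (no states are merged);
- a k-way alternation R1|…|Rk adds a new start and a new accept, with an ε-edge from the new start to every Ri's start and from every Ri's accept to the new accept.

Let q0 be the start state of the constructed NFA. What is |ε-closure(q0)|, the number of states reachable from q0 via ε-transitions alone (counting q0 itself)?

4

Let C(F) = |ε-closure(F.start)| within fragment F, and note whether F accepts ε. Symbol fragments have C = 1 and do not accept ε. Then:
  1·0 → C equals the left operand's closure size = 1 (its accept is not ε-reachable, so the closure stops there)
  1·0|1|0 → C = 1 + 1 + 1 + 1 = 4 (the new accept is not ε-reachable since no branch accepts ε)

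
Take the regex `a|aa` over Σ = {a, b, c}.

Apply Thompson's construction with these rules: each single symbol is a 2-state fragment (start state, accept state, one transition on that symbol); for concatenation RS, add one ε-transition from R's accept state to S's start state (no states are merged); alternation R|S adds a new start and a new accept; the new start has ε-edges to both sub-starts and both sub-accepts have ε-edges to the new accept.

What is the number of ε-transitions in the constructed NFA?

5

Bottom-up over the parse tree:
Each of the 3 symbol leaves contributes 0 ε-transitions.
  aa : 1 ε-transition
  a|aa : 5 ε-transitions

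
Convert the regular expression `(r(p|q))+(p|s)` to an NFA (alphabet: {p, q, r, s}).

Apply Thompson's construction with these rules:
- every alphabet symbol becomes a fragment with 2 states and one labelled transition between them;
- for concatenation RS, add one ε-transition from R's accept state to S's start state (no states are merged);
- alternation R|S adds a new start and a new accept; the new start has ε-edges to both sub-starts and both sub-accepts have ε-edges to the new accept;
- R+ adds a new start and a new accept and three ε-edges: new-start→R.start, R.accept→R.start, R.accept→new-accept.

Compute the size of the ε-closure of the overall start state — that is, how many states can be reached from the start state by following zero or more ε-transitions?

Compute the ε-closure size of each fragment's start state recursively; a symbol fragment's start has no outgoing ε-edge, so its closure is just itself (size 1).
  p|q — new start ε-reaches every alternative's start; none of them accept ε, so the new accept is not reached: |ε-closure| = 1 + 1 + 1 = 3
  r(p|q) — same as the first factor's closure: |ε-closure| = 1
  (r(p|q))+ — new start ε-reaches only the body's start; the new accept needs a symbol first: |ε-closure| = 1 + 1 = 2
  p|s — |ε-closure| = 1 + 1 + 1 = 3 (the new accept is not ε-reachable since no branch accepts ε)
  (r(p|q))+(p|s) — same as the first factor's closure: |ε-closure| = 2

2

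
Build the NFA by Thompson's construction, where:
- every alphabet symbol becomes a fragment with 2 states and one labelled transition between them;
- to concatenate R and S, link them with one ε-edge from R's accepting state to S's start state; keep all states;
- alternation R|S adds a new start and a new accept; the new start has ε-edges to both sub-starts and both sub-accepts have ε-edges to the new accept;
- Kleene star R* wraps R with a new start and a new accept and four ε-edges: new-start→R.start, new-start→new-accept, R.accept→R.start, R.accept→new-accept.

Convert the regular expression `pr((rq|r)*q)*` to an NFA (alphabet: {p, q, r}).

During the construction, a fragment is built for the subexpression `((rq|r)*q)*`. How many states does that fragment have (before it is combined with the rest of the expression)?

14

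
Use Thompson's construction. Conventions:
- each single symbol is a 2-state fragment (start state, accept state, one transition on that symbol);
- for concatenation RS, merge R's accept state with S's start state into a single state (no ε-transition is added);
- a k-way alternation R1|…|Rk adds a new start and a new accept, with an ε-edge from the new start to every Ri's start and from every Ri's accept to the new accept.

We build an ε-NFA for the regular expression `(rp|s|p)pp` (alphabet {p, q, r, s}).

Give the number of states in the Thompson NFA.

Bottom-up over the parse tree:
Each of the 6 symbol leaves contributes a 2-state fragment.
  rp : 3 states
  rp|s|p : 9 states
  (rp|s|p)pp : 11 states

11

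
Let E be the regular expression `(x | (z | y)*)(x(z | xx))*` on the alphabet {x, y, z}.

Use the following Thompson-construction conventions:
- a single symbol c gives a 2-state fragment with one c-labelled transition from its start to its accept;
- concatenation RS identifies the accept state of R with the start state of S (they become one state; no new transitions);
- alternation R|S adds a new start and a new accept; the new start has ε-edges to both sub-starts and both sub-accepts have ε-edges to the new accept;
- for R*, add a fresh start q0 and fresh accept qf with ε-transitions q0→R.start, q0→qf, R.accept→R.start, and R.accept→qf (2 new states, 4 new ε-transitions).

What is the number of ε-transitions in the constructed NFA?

20

Building bottom-up:
Each of the 7 symbol leaves contributes 0 ε-transitions.
  z | y = 4 ε-transitions
  (z | y)* = 8 ε-transitions
  x | (z | y)* = 12 ε-transitions
  xx = 0 ε-transitions
  z | xx = 4 ε-transitions
  x(z | xx) = 4 ε-transitions
  (x(z | xx))* = 8 ε-transitions
  (x | (z | y)*)(x(z | xx))* = 20 ε-transitions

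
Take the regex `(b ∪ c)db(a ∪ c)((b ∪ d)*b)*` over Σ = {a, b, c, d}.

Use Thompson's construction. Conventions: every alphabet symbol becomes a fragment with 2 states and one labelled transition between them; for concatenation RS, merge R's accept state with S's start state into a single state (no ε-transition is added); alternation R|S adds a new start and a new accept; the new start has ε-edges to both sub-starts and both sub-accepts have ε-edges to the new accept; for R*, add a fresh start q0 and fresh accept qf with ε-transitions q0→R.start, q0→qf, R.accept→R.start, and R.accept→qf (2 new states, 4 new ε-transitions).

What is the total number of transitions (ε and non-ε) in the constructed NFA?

29

Per subexpression:
Each of the 9 symbol leaves contributes 1 transition (1 symbol, 0 ε).
  b ∪ c → 6 transitions (2 symbol, 4 ε)
  a ∪ c → 6 transitions (2 symbol, 4 ε)
  b ∪ d → 6 transitions (2 symbol, 4 ε)
  (b ∪ d)* → 10 transitions (2 symbol, 8 ε)
  (b ∪ d)*b → 11 transitions (3 symbol, 8 ε)
  ((b ∪ d)*b)* → 15 transitions (3 symbol, 12 ε)
  (b ∪ c)db(a ∪ c)((b ∪ d)*b)* → 29 transitions (9 symbol, 20 ε)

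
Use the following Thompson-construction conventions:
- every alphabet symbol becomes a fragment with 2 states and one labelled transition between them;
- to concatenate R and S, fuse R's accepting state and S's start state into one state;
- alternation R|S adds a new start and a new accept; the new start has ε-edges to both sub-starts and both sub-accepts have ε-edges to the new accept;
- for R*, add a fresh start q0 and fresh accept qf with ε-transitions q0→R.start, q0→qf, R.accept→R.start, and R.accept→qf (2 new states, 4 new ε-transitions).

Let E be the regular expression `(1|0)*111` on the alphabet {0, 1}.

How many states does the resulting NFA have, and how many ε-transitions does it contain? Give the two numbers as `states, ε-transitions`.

11, 8

Building bottom-up:
Each of the 5 symbol leaves contributes 2 states and 0 ε-transitions.
  1|0 → 6 states, 4 ε-transitions
  (1|0)* → 8 states, 8 ε-transitions
  (1|0)*111 → 11 states, 8 ε-transitions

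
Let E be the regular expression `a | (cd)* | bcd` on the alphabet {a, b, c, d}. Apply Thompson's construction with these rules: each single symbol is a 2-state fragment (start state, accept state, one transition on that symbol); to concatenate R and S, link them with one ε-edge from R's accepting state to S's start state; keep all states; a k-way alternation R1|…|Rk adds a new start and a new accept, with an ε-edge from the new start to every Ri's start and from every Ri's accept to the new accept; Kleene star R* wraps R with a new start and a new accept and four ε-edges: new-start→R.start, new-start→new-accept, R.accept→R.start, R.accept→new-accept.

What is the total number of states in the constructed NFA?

16

By structural recursion:
Each of the 6 symbol leaves contributes a 2-state fragment.
  cd — 4 states
  (cd)* — 6 states
  bcd — 6 states
  a | (cd)* | bcd — 16 states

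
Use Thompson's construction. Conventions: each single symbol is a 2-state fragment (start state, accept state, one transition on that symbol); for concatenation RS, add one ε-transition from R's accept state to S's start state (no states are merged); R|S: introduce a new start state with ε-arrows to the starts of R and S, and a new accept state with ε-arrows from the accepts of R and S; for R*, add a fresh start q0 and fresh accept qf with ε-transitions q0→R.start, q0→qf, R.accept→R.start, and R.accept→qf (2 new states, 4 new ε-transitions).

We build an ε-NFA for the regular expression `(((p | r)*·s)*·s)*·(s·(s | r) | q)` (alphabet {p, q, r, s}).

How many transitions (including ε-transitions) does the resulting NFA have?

36

Building bottom-up:
Each of the 8 symbol leaves contributes 1 transition (1 symbol, 0 ε).
  p | r : 6 transitions (2 symbol, 4 ε)
  (p | r)* : 10 transitions (2 symbol, 8 ε)
  (p | r)*·s : 12 transitions (3 symbol, 9 ε)
  ((p | r)*·s)* : 16 transitions (3 symbol, 13 ε)
  ((p | r)*·s)*·s : 18 transitions (4 symbol, 14 ε)
  (((p | r)*·s)*·s)* : 22 transitions (4 symbol, 18 ε)
  s | r : 6 transitions (2 symbol, 4 ε)
  s·(s | r) : 8 transitions (3 symbol, 5 ε)
  s·(s | r) | q : 13 transitions (4 symbol, 9 ε)
  (((p | r)*·s)*·s)*·(s·(s | r) | q) : 36 transitions (8 symbol, 28 ε)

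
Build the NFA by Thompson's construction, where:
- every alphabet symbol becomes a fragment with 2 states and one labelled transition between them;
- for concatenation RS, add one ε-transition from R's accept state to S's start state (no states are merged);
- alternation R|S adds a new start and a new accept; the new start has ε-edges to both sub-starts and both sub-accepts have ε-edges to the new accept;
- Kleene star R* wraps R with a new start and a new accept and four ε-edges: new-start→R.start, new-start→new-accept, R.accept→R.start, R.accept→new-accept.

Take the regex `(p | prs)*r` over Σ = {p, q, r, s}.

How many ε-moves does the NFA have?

Bottom-up over the parse tree:
Each of the 5 symbol leaves contributes 0 ε-transitions.
  prs = 2 ε-transitions
  p | prs = 6 ε-transitions
  (p | prs)* = 10 ε-transitions
  (p | prs)*r = 11 ε-transitions

11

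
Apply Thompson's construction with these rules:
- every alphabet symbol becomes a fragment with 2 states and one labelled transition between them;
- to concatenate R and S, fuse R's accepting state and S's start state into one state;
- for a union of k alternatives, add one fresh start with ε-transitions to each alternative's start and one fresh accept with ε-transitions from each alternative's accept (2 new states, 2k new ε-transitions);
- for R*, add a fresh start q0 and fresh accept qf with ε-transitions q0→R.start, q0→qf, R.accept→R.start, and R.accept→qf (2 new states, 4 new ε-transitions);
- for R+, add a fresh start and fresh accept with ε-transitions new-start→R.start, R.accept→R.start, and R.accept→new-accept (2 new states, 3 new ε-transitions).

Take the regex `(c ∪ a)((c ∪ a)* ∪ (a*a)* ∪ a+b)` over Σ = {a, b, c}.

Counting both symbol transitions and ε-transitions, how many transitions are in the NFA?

37

Building bottom-up:
Each of the 8 symbol leaves contributes 1 transition (1 symbol, 0 ε).
  c ∪ a → 6 transitions (2 symbol, 4 ε)
  c ∪ a → 6 transitions (2 symbol, 4 ε)
  (c ∪ a)* → 10 transitions (2 symbol, 8 ε)
  a* → 5 transitions (1 symbol, 4 ε)
  a*a → 6 transitions (2 symbol, 4 ε)
  (a*a)* → 10 transitions (2 symbol, 8 ε)
  a+ → 4 transitions (1 symbol, 3 ε)
  a+b → 5 transitions (2 symbol, 3 ε)
  (c ∪ a)* ∪ (a*a)* ∪ a+b → 31 transitions (6 symbol, 25 ε)
  (c ∪ a)((c ∪ a)* ∪ (a*a)* ∪ a+b) → 37 transitions (8 symbol, 29 ε)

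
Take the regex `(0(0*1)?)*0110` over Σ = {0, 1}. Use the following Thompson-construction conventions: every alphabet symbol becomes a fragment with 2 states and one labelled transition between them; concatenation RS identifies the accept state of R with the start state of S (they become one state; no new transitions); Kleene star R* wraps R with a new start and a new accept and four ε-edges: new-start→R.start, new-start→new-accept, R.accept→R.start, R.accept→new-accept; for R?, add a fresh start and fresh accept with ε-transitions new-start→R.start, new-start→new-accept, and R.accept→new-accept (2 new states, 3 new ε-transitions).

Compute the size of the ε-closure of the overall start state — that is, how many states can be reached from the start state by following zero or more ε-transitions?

3

Let C(F) = |ε-closure(F.start)| within fragment F, and note whether F accepts ε. Symbol fragments have C = 1 and do not accept ε. Then:
  0* → new start has ε-edges to the inner start and to the new accept, so C = 2 + 1 = 3
  0*1 → the left operand accepts ε, so the closure extends into the next operand (the shared merged state is already counted); C = 3 + (1−1) = 3
  (0*1)? → C = 1 (new start) + 3 (body) + 1 (new accept, via ε) = 5
  0(0*1)? → same as the first factor's closure: C = 1
  (0(0*1)?)* → new start has ε-edges to the inner start and to the new accept, so C = 2 + 1 = 3
  (0(0*1)?)*0110 → the left operand accepts ε, so the closure extends into the next operand (the shared merged state is already counted); C = 3 + (1−1) = 3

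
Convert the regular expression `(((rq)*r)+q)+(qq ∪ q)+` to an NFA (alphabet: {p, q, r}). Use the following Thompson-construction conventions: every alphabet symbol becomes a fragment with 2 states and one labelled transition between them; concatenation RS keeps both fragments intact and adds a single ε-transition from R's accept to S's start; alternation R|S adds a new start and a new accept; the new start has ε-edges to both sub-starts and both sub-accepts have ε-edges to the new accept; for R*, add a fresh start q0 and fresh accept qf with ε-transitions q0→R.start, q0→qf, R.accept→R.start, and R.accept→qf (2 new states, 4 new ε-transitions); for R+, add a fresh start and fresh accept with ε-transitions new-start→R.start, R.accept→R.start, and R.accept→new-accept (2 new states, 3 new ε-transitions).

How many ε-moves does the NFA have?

22

Building bottom-up:
Each of the 7 symbol leaves contributes 0 ε-transitions.
  rq = 1 ε-transition
  (rq)* = 5 ε-transitions
  (rq)*r = 6 ε-transitions
  ((rq)*r)+ = 9 ε-transitions
  ((rq)*r)+q = 10 ε-transitions
  (((rq)*r)+q)+ = 13 ε-transitions
  qq = 1 ε-transition
  qq ∪ q = 5 ε-transitions
  (qq ∪ q)+ = 8 ε-transitions
  (((rq)*r)+q)+(qq ∪ q)+ = 22 ε-transitions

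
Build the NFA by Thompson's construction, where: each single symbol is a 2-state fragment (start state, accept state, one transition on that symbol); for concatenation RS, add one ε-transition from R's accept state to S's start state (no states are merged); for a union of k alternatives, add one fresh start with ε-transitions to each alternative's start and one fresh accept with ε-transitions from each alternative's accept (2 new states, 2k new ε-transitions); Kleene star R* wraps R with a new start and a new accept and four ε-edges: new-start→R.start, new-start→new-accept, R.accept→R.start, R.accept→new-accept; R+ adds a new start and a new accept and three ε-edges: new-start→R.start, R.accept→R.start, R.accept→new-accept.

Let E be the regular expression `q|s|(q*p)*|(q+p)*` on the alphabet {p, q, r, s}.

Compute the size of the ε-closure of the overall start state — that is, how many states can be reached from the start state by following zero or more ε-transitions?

Compute the ε-closure size of each fragment's start state recursively; a symbol fragment's start has no outgoing ε-edge, so its closure is just itself (size 1).
  q* : new start has ε-edges to the inner start and to the new accept, so |ε-closure| = 2 + 1 = 3
  q*p : |ε-closure| = 3 + 1 = 4 (closure spills across the concat boundary because the left factor accepts ε)
  (q*p)* : the star's fresh start ε-reaches both the body's start and the fresh accept: |ε-closure| = 2 + 4 = 6
  q+ : |ε-closure| = 1 + 1 = 2 (the body doesn't accept ε, so the new accept is not reached)
  q+p : same as the first factor's closure: |ε-closure| = 2
  (q+p)* : the star's fresh start ε-reaches both the body's start and the fresh accept: |ε-closure| = 2 + 2 = 4
  q|s|(q*p)*|(q+p)* : |ε-closure| = 1 (new start) + (1 + 1 + 6 + 4) + 1 (new accept, since some branch ε-reaches its own accept) = 14

14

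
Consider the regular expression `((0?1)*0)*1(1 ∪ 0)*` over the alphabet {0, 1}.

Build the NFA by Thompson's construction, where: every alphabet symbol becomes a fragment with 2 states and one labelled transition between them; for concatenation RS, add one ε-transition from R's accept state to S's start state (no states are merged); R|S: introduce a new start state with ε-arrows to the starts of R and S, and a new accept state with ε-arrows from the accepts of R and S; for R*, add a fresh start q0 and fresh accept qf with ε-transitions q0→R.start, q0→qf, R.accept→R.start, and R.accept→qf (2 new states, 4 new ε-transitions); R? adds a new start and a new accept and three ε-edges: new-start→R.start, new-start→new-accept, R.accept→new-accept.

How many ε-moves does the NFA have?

23

Recursing over subexpressions:
Each of the 6 symbol leaves contributes 0 ε-transitions.
  0? → 3 ε-transitions
  0?1 → 4 ε-transitions
  (0?1)* → 8 ε-transitions
  (0?1)*0 → 9 ε-transitions
  ((0?1)*0)* → 13 ε-transitions
  1 ∪ 0 → 4 ε-transitions
  (1 ∪ 0)* → 8 ε-transitions
  ((0?1)*0)*1(1 ∪ 0)* → 23 ε-transitions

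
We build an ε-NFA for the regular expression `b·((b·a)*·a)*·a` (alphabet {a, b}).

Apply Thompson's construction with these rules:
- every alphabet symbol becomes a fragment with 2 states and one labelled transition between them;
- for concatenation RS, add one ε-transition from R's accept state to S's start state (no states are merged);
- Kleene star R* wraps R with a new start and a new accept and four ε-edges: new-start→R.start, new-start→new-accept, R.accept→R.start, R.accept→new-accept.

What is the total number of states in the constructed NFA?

Per subexpression:
Each of the 5 symbol leaves contributes a 2-state fragment.
  b·a = 4 states
  (b·a)* = 6 states
  (b·a)*·a = 8 states
  ((b·a)*·a)* = 10 states
  b·((b·a)*·a)*·a = 14 states

14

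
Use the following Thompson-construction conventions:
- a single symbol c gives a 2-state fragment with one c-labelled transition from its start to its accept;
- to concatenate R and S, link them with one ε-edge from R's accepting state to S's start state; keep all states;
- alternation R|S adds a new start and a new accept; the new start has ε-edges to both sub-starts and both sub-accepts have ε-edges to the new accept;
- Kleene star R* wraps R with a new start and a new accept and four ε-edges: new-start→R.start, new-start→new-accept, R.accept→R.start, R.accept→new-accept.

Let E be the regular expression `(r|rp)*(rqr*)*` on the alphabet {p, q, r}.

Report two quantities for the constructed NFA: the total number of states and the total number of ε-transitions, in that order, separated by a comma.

Per subexpression:
Each of the 6 symbol leaves contributes 2 states and 0 ε-transitions.
  rp → 4 states, 1 ε-transition
  r|rp → 8 states, 5 ε-transitions
  (r|rp)* → 10 states, 9 ε-transitions
  r* → 4 states, 4 ε-transitions
  rqr* → 8 states, 6 ε-transitions
  (rqr*)* → 10 states, 10 ε-transitions
  (r|rp)*(rqr*)* → 20 states, 20 ε-transitions

20, 20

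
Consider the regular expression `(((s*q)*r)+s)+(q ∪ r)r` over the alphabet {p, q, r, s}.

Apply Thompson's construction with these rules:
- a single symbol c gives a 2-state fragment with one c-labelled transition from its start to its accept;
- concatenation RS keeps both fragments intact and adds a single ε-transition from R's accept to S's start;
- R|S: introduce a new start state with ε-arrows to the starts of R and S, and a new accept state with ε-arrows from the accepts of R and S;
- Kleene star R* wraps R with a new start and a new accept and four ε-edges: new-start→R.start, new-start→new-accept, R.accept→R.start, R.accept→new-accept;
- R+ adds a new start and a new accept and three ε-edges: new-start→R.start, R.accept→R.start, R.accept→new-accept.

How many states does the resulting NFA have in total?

Bottom-up over the parse tree:
Each of the 7 symbol leaves contributes a 2-state fragment.
  s* : 4 states
  s*q : 6 states
  (s*q)* : 8 states
  (s*q)*r : 10 states
  ((s*q)*r)+ : 12 states
  ((s*q)*r)+s : 14 states
  (((s*q)*r)+s)+ : 16 states
  q ∪ r : 6 states
  (((s*q)*r)+s)+(q ∪ r)r : 24 states

24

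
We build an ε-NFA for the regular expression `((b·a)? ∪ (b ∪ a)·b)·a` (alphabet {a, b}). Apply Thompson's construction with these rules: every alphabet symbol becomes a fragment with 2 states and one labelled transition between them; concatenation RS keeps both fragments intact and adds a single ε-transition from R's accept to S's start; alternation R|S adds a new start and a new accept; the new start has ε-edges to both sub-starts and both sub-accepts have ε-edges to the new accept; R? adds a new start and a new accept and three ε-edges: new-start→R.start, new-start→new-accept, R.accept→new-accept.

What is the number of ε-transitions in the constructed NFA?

By structural recursion:
Each of the 6 symbol leaves contributes 0 ε-transitions.
  b·a — 1 ε-transition
  (b·a)? — 4 ε-transitions
  b ∪ a — 4 ε-transitions
  (b ∪ a)·b — 5 ε-transitions
  (b·a)? ∪ (b ∪ a)·b — 13 ε-transitions
  ((b·a)? ∪ (b ∪ a)·b)·a — 14 ε-transitions

14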